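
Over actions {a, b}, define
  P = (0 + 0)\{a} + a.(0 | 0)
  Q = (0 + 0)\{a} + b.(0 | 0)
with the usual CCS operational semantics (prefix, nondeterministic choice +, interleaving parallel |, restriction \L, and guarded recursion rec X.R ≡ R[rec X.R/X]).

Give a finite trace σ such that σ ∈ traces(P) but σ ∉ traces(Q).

LTS(P): 2 reachable states
  s0 = (0 + 0)\{a} + a.(0 | 0) → --a--▸ s1
  s1 = 0 | 0 → ·
LTS(Q): 2 reachable states
  t0 = (0 + 0)\{a} + b.(0 | 0) → --b--▸ t1
  t1 = 0 | 0 → ·
Executing a from P (initial set {s0}):
  [1] a ⇒ {s1}
  ✓ P
Executing a from Q (initial set {t0}):
  [1] a ⇒ no successor for Q

a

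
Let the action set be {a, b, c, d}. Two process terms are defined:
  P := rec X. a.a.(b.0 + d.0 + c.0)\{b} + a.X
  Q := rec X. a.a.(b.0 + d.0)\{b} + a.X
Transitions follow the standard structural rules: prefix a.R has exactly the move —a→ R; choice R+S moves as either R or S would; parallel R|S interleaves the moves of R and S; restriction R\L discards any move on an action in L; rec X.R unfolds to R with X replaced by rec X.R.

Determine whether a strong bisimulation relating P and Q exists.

LTS(P): 4 reachable states
  p0 = rec X. a.a.(b.0 + d.0 + c.0)\{b} + a.X | =a=> p0, =a=> p1
  p1 = a.(b.0 + d.0 + c.0)\{b} | =a=> p2
  p2 = (b.0 + d.0 + c.0)\{b} | =c=> p3, =d=> p3
  p3 = 0\{b} | ·
LTS(Q): 4 reachable states
  q0 = rec X. a.a.(b.0 + d.0)\{b} + a.X | =a=> q0, =a=> q1
  q1 = a.(b.0 + d.0)\{b} | =a=> q2
  q2 = (b.0 + d.0)\{b} | =d=> q3
  q3 = 0\{b} | ·
Coarsest stable partition (strong bisimilarity classes):
  B0 = {p0}
  B1 = {p1}
  B2 = {p2}
  B3 = {p3, q3}
  B4 = {q0}
  B5 = {q1}
  B6 = {q2}
p0 ∈ B0, q0 ∈ B4 → different blocks

NO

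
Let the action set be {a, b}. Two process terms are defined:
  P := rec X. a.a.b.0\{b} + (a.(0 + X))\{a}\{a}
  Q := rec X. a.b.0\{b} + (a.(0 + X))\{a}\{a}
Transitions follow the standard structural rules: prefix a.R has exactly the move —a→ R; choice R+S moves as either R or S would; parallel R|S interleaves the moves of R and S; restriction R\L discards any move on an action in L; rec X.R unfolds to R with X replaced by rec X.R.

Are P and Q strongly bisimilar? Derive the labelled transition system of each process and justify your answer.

not bisimilar

P's transition system — 4 states:
  m0 = rec X. a.a.b.0\{b} + (a.(0 + X))\{a}\{a} | ··a··> m1
  m1 = a.b.0\{b} | ··a··> m2
  m2 = b.0\{b} | ··b··> m3
  m3 = 0\{b} | stopped
Q's transition system — 3 states:
  n0 = rec X. a.b.0\{b} + (a.(0 + X))\{a}\{a} | ··a··> n1
  n1 = b.0\{b} | ··b··> n2
  n2 = 0\{b} | stopped
Coarsest stable partition (strong bisimilarity classes):
  B0 = {m0}
  B1 = {m1, n0}
  B2 = {m2, n1}
  B3 = {m3, n2}
m0 ∈ B0, n0 ∈ B1 → different blocks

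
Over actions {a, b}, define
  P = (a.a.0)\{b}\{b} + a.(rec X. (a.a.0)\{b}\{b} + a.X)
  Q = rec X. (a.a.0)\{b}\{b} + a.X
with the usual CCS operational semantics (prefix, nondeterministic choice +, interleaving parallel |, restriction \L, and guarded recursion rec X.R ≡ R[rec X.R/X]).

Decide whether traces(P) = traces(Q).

YES

LTS(P): 4 reachable states
  u0 = (a.a.0)\{b}\{b} + a.(rec X. (a.a.0)\{b}\{b} + a.X) → --a--▸ u1, --a--▸ u2
  u1 = (a.0)\{b}\{b} → --a--▸ u3
  u2 = rec X. (a.a.0)\{b}\{b} + a.X → --a--▸ u1, --a--▸ u2
  u3 = 0\{b}\{b} → ∅
LTS(Q): 3 reachable states
  v0 = rec X. (a.a.0)\{b}\{b} + a.X → --a--▸ v0, --a--▸ v1
  v1 = (a.0)\{b}\{b} → --a--▸ v2
  v2 = 0\{b}\{b} → ∅
Bisimilarity quotient blocks:
  B0 = {u0, u2, v0}
  B1 = {u1, v1}
  B2 = {u3, v2}
u0 ∈ B0, v0 ∈ B0 → same block
Bisimilar ⇒ trace-equivalent.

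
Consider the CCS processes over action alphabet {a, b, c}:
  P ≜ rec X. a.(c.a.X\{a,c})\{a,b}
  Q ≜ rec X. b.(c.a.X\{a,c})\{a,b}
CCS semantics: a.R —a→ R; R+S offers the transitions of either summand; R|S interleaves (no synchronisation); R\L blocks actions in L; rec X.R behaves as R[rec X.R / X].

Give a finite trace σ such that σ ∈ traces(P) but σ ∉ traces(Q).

Reachable graph of P (3 states):
  s0 = rec X. a.(c.a.X\{a,c})\{a,b} | =a=> s1
  s1 = (c.a.(rec X. a.(c.a.X\{a,c})\{a,b})\{a,c})\{a,b} | =c=> s2
  s2 = (a.(rec X. a.(c.a.X\{a,c})\{a,b})\{a,c})\{a,b} | (no moves)
Reachable graph of Q (3 states):
  t0 = rec X. b.(c.a.X\{a,c})\{a,b} | =b=> t1
  t1 = (c.a.(rec X. b.(c.a.X\{a,c})\{a,b})\{a,c})\{a,b} | =c=> t2
  t2 = (a.(rec X. b.(c.a.X\{a,c})\{a,b})\{a,c})\{a,b} | (no moves)
Run σ = ⟨a⟩ on P: start {s0}
  step 1 (a): {s1}
  ✓ P
Run σ = ⟨a⟩ on Q: start {t0}
  step 1 (a): no successor for Q

a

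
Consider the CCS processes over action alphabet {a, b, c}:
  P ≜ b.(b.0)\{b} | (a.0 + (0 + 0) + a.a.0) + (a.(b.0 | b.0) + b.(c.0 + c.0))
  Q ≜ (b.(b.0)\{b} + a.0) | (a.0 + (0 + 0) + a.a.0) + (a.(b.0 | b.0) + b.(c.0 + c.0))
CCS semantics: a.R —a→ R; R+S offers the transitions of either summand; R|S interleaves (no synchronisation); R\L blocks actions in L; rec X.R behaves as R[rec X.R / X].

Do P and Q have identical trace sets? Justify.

NO — witness ⟨aaa⟩

Reachable graph of P (12 states):
  m0 = b.(b.0)\{b} | (a.0 + (0 + 0) + a.a.0) + (a.(b.0 | b.0) + b.(c.0 + c.0)) :: -a-> m1, -a-> m2, -a-> m3, -b-> m4, -b-> m5
  m1 = b.(b.0)\{b} | 0 :: -b-> m6
  m2 = b.(b.0)\{b} | a.0 :: -a-> m1, -b-> m7
  m3 = b.0 | b.0 :: -b-> m8, -b-> m9
  m4 = (b.0)\{b} | (a.0 + (0 + 0) + a.a.0) :: -a-> m6, -a-> m7
  m5 = c.0 + c.0 :: -c-> m10
  m6 = (b.0)\{b} | 0 :: (no moves)
  m7 = (b.0)\{b} | a.0 :: -a-> m6
  m8 = 0 | b.0 :: -b-> m11
  m9 = b.0 | 0 :: -b-> m11
  m10 = 0 :: (no moves)
  m11 = 0 | 0 :: (no moves)
Reachable graph of Q (14 states):
  n0 = (b.(b.0)\{b} + a.0) | (a.0 + (0 + 0) + a.a.0) + (a.(b.0 | b.0) + b.(c.0 + c.0)) :: -a-> n1, -a-> n2, -a-> n3, -a-> n4, -b-> n5, -b-> n6
  n1 = (b.(b.0)\{b} + a.0) | 0 :: -a-> n7, -b-> n8
  n2 = (b.(b.0)\{b} + a.0) | a.0 :: -a-> n1, -a-> n9, -b-> n10
  n3 = 0 | (a.0 + (0 + 0) + a.a.0) :: -a-> n7, -a-> n9
  n4 = b.0 | b.0 :: -b-> n11, -b-> n12
  n5 = (b.0)\{b} | (a.0 + (0 + 0) + a.a.0) :: -a-> n10, -a-> n8
  n6 = c.0 + c.0 :: -c-> n13
  n7 = 0 | 0 :: (no moves)
  n8 = (b.0)\{b} | 0 :: (no moves)
  n9 = 0 | a.0 :: -a-> n7
  n10 = (b.0)\{b} | a.0 :: -a-> n8
  n11 = 0 | b.0 :: -b-> n7
  n12 = b.0 | 0 :: -b-> n7
  n13 = 0 :: (no moves)
Executing aaa from Q (initial set {n0}):
  [1] a ⇒ {n1, n2, n3, n4}
  [2] a ⇒ {n1, n7, n9}
  [3] a ⇒ {n7}
  Q completes σ.
Executing aaa from P (initial set {m0}):
  [1] a ⇒ {m1, m2, m3}
  [2] a ⇒ {m1}
  [3] a ⇒ no successor for P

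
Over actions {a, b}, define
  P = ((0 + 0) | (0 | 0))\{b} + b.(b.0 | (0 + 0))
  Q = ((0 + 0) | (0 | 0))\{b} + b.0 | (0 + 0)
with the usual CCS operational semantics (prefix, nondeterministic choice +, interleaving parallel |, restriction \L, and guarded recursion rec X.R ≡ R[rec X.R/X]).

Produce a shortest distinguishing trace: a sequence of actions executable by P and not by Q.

P's transition system — 3 states:
  u0 = ((0 + 0) | (0 | 0))\{b} + b.(b.0 | (0 + 0)) | ··b··> u1
  u1 = b.0 | (0 + 0) | ··b··> u2
  u2 = 0 | (0 + 0) | deadlocked
Q's transition system — 2 states:
  v0 = ((0 + 0) | (0 | 0))\{b} + b.0 | (0 + 0) | ··b··> v1
  v1 = 0 | (0 + 0) | deadlocked
Run σ = ⟨bb⟩ on P: start {u0}
  after b @ step 1: {u1}
  after b @ step 2: {u2}
  — P admits the full trace.
Run σ = ⟨bb⟩ on Q: start {v0}
  after b @ step 1: {v1}
  after b @ step 2: no successor for Q

bb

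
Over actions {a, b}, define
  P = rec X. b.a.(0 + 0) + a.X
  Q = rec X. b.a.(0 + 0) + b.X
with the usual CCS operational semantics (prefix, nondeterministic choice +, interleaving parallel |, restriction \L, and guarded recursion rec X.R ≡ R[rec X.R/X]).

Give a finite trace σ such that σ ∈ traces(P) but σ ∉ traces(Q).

P's transition system — 3 states:
  u0 = rec X. b.a.(0 + 0) + a.X :: --a--▸ u0, --b--▸ u1
  u1 = a.(0 + 0) :: --a--▸ u2
  u2 = 0 + 0 :: stopped
Q's transition system — 3 states:
  v0 = rec X. b.a.(0 + 0) + b.X :: --b--▸ v0, --b--▸ v1
  v1 = a.(0 + 0) :: --a--▸ v2
  v2 = 0 + 0 :: stopped
Run σ = ⟨a⟩ on P: start {u0}
  after a @ step 1: {u0}
  P completes σ.
Run σ = ⟨a⟩ on Q: start {v0}
  after a @ step 1: ∅ (Q stuck)

a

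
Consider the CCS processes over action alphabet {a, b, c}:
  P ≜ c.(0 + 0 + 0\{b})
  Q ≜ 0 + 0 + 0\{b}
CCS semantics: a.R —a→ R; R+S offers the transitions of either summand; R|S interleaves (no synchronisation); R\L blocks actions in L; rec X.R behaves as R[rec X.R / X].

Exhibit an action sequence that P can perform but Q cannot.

c

P's transition system — 2 states:
  s0 = c.(0 + 0 + 0\{b}) | ··c··> s1
  s1 = 0 + 0 + 0\{b} | ∅
Q's transition system — 1 states:
  t0 = 0 + 0 + 0\{b} | ∅
Trace ⟨c⟩ through P, begin at {s0}:
  after c @ step 1: {s1}
  ✓ P
Trace ⟨c⟩ through Q, begin at {t0}:
  after c @ step 1: no successor for Q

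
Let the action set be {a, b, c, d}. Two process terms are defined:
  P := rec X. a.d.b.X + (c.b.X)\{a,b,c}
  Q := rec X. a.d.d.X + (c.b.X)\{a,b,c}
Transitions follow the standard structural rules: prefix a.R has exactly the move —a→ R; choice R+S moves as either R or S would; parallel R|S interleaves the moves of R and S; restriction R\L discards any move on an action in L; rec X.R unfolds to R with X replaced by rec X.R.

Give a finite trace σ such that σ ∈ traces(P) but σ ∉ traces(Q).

LTS(P): 3 reachable states
  s0 = rec X. a.d.b.X + (c.b.X)\{a,b,c} :: --a--▸ s1
  s1 = d.b.(rec X. a.d.b.X + (c.b.X)\{a,b,c}) :: --d--▸ s2
  s2 = b.(rec X. a.d.b.X + (c.b.X)\{a,b,c}) :: --b--▸ s0
LTS(Q): 3 reachable states
  t0 = rec X. a.d.d.X + (c.b.X)\{a,b,c} :: --a--▸ t1
  t1 = d.d.(rec X. a.d.d.X + (c.b.X)\{a,b,c}) :: --d--▸ t2
  t2 = d.(rec X. a.d.d.X + (c.b.X)\{a,b,c}) :: --d--▸ t0
Executing adb from P (initial set {s0}):
  after a @ step 1: {s1}
  after d @ step 2: {s2}
  after b @ step 3: {s0}
  ✓ P
Executing adb from Q (initial set {t0}):
  after a @ step 1: {t1}
  after d @ step 2: {t2}
  after b @ step 3: no successor for Q

adb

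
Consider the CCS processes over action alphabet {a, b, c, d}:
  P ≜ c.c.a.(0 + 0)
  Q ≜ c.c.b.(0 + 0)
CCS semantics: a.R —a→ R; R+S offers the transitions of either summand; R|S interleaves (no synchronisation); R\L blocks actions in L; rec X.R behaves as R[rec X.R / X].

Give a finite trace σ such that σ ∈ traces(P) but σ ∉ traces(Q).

cca

P's transition system — 4 states:
  u0 = c.c.a.(0 + 0) → --c--▸ u1
  u1 = c.a.(0 + 0) → --c--▸ u2
  u2 = a.(0 + 0) → --a--▸ u3
  u3 = 0 + 0 → (no moves)
Q's transition system — 4 states:
  v0 = c.c.b.(0 + 0) → --c--▸ v1
  v1 = c.b.(0 + 0) → --c--▸ v2
  v2 = b.(0 + 0) → --b--▸ v3
  v3 = 0 + 0 → (no moves)
Trace ⟨cca⟩ through P, begin at {u0}:
  after c @ step 1: {u1}
  after c @ step 2: {u2}
  after a @ step 3: {u3}
  — P admits the full trace.
Trace ⟨cca⟩ through Q, begin at {v0}:
  after c @ step 1: {v1}
  after c @ step 2: {v2}
  after a @ step 3: ∅  — Q cannot continue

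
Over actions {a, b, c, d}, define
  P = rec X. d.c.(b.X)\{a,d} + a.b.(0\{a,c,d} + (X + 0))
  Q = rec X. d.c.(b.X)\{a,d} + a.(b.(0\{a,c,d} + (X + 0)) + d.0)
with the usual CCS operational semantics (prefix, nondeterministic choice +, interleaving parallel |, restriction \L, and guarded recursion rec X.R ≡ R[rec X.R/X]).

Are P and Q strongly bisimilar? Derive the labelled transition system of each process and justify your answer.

LTS(P): 6 reachable states
  s0 = rec X. d.c.(b.X)\{a,d} + a.b.(0\{a,c,d} + (X + 0)) ⊢ -a-> s1, -d-> s2
  s1 = b.(0\{a,c,d} + ((rec X. d.c.(b.X)\{a,d} + a.b.(0\{a,c,d} + (X + 0))) + 0)) ⊢ -b-> s3
  s2 = c.(b.(rec X. d.c.(b.X)\{a,d} + a.b.(0\{a,c,d} + (X + 0))))\{a,d} ⊢ -c-> s4
  s3 = 0\{a,c,d} + ((rec X. d.c.(b.X)\{a,d} + a.b.(0\{a,c,d} + (X + 0))) + 0) ⊢ -a-> s1, -d-> s2
  s4 = (b.(rec X. d.c.(b.X)\{a,d} + a.b.(0\{a,c,d} + (X + 0))))\{a,d} ⊢ -b-> s5
  s5 = (rec X. d.c.(b.X)\{a,d} + a.b.(0\{a,c,d} + (X + 0)))\{a,d} ⊢ (no moves)
LTS(Q): 7 reachable states
  t0 = rec X. d.c.(b.X)\{a,d} + a.(b.(0\{a,c,d} + (X + 0)) + d.0) ⊢ -a-> t1, -d-> t2
  t1 = b.(0\{a,c,d} + ((rec X. d.c.(b.X)\{a,d} + a.(b.(0\{a,c,d} + (X + 0)) + d.0)) + 0)) + d.0 ⊢ -b-> t3, -d-> t4
  t2 = c.(b.(rec X. d.c.(b.X)\{a,d} + a.(b.(0\{a,c,d} + (X + 0)) + d.0)))\{a,d} ⊢ -c-> t5
  t3 = 0\{a,c,d} + ((rec X. d.c.(b.X)\{a,d} + a.(b.(0\{a,c,d} + (X + 0)) + d.0)) + 0) ⊢ -a-> t1, -d-> t2
  t4 = 0 ⊢ (no moves)
  t5 = (b.(rec X. d.c.(b.X)\{a,d} + a.(b.(0\{a,c,d} + (X + 0)) + d.0)))\{a,d} ⊢ -b-> t6
  t6 = (rec X. d.c.(b.X)\{a,d} + a.(b.(0\{a,c,d} + (X + 0)) + d.0))\{a,d} ⊢ (no moves)
Coarsest stable partition (strong bisimilarity classes):
  B0 = {s0, s3}
  B1 = {s1}
  B2 = {s2, t2}
  B3 = {s4, t5}
  B4 = {s5, t4, t6}
  B5 = {t0, t3}
  B6 = {t1}
s0 ∈ B0, t0 ∈ B5 → different blocks

NO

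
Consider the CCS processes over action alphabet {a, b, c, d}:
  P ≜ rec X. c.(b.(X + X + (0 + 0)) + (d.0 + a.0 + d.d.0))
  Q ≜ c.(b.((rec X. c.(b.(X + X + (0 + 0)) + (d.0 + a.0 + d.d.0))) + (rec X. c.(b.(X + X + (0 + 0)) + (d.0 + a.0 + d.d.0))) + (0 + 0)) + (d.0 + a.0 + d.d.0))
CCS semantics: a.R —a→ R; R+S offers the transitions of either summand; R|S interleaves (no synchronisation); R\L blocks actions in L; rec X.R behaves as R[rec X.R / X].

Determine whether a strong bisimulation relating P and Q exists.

P's transition system — 5 states:
  u0 = rec X. c.(b.(X + X + (0 + 0)) + (d.0 + a.0 + d.d.0)) ⊢ --c--▸ u1
  u1 = b.((rec X. c.(b.(X + X + (0 + 0)) + (d.0 + a.0 + d.d.0))) + (rec X. c.(b.(X + X + (0 + 0)) + (d.0 + a.0 + d.d.0))) + (0 + 0)) + (d.0 + a.0 + d.d.0) ⊢ --a--▸ u2, --b--▸ u3, --d--▸ u2, --d--▸ u4
  u2 = 0 ⊢ stopped
  u3 = (rec X. c.(b.(X + X + (0 + 0)) + (d.0 + a.0 + d.d.0))) + (rec X. c.(b.(X + X + (0 + 0)) + (d.0 + a.0 + d.d.0))) + (0 + 0) ⊢ --c--▸ u1
  u4 = d.0 ⊢ --d--▸ u2
Q's transition system — 5 states:
  v0 = c.(b.((rec X. c.(b.(X + X + (0 + 0)) + (d.0 + a.0 + d.d.0))) + (rec X. c.(b.(X + X + (0 + 0)) + (d.0 + a.0 + d.d.0))) + (0 + 0)) + (d.0 + a.0 + d.d.0)) ⊢ --c--▸ v1
  v1 = b.((rec X. c.(b.(X + X + (0 + 0)) + (d.0 + a.0 + d.d.0))) + (rec X. c.(b.(X + X + (0 + 0)) + (d.0 + a.0 + d.d.0))) + (0 + 0)) + (d.0 + a.0 + d.d.0) ⊢ --a--▸ v2, --b--▸ v3, --d--▸ v2, --d--▸ v4
  v2 = 0 ⊢ stopped
  v3 = (rec X. c.(b.(X + X + (0 + 0)) + (d.0 + a.0 + d.d.0))) + (rec X. c.(b.(X + X + (0 + 0)) + (d.0 + a.0 + d.d.0))) + (0 + 0) ⊢ --c--▸ v1
  v4 = d.0 ⊢ --d--▸ v2
Coarsest stable partition (strong bisimilarity classes):
  B0 = {u0, u3, v0, v3}
  B1 = {u1, v1}
  B2 = {u2, v2}
  B3 = {u4, v4}
u0 ∈ B0, v0 ∈ B0 → same block

P ~ Q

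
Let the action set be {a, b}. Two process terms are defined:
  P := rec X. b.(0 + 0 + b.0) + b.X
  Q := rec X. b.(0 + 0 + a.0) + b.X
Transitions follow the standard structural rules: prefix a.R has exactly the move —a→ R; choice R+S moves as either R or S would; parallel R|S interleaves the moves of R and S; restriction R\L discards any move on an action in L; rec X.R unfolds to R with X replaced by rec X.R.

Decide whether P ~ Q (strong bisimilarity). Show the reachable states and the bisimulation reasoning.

NO

Reachable graph of P (3 states):
  p0 = rec X. b.(0 + 0 + b.0) + b.X has moves -b-> p0, -b-> p1
  p1 = 0 + 0 + b.0 has moves -b-> p2
  p2 = 0 has moves (no moves)
Reachable graph of Q (3 states):
  q0 = rec X. b.(0 + 0 + a.0) + b.X has moves -b-> q0, -b-> q1
  q1 = 0 + 0 + a.0 has moves -a-> q2
  q2 = 0 has moves (no moves)
Partition-refinement fixed point:
  B0 = {p0}
  B1 = {p1}
  B2 = {p2, q2}
  B3 = {q0}
  B4 = {q1}
p0 ∈ B0, q0 ∈ B3 → different blocks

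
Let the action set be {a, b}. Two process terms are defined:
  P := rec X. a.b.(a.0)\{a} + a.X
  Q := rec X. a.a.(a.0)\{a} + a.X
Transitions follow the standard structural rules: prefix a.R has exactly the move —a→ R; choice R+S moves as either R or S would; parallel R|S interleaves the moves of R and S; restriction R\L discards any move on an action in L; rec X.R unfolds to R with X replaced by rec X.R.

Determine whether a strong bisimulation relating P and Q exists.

LTS(P): 3 reachable states
  u0 = rec X. a.b.(a.0)\{a} + a.X → =a=> u0, =a=> u1
  u1 = b.(a.0)\{a} → =b=> u2
  u2 = (a.0)\{a} → stopped
LTS(Q): 3 reachable states
  v0 = rec X. a.a.(a.0)\{a} + a.X → =a=> v0, =a=> v1
  v1 = a.(a.0)\{a} → =a=> v2
  v2 = (a.0)\{a} → stopped
Bisimilarity quotient blocks:
  B0 = {u0}
  B1 = {u1}
  B2 = {u2, v2}
  B3 = {v0}
  B4 = {v1}
u0 ∈ B0, v0 ∈ B3 → different blocks

NO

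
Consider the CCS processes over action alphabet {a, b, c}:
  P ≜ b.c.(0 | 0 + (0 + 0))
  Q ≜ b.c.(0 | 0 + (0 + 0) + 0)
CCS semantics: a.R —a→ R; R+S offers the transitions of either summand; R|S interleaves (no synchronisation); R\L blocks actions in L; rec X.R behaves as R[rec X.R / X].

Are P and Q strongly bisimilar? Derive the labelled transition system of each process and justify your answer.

P's transition system — 3 states:
  s0 = b.c.(0 | 0 + (0 + 0)) ⊢ ··b··> s1
  s1 = c.(0 | 0 + (0 + 0)) ⊢ ··c··> s2
  s2 = 0 | 0 + (0 + 0) ⊢ (no moves)
Q's transition system — 3 states:
  t0 = b.c.(0 | 0 + (0 + 0) + 0) ⊢ ··b··> t1
  t1 = c.(0 | 0 + (0 + 0) + 0) ⊢ ··c··> t2
  t2 = 0 | 0 + (0 + 0) + 0 ⊢ (no moves)
Bisimilarity quotient blocks:
  B0 = {s0, t0}
  B1 = {s1, t1}
  B2 = {s2, t2}
s0 ∈ B0, t0 ∈ B0 → same block

P ~ Q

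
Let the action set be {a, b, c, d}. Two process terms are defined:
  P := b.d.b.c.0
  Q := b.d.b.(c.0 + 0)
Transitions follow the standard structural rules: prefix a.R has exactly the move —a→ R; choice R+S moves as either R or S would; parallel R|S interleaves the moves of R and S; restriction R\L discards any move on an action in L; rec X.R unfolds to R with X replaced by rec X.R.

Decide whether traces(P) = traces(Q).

LTS(P): 5 reachable states
  p0 = b.d.b.c.0 ⊢ --b--▸ p1
  p1 = d.b.c.0 ⊢ --d--▸ p2
  p2 = b.c.0 ⊢ --b--▸ p3
  p3 = c.0 ⊢ --c--▸ p4
  p4 = 0 ⊢ stopped
LTS(Q): 5 reachable states
  q0 = b.d.b.(c.0 + 0) ⊢ --b--▸ q1
  q1 = d.b.(c.0 + 0) ⊢ --d--▸ q2
  q2 = b.(c.0 + 0) ⊢ --b--▸ q3
  q3 = c.0 + 0 ⊢ --c--▸ q4
  q4 = 0 ⊢ stopped
Partition-refinement fixed point:
  B0 = {p0, q0}
  B1 = {p1, q1}
  B2 = {p2, q2}
  B3 = {p3, q3}
  B4 = {p4, q4}
p0 ∈ B0, q0 ∈ B0 → same block
Bisimilar ⇒ trace-equivalent.

traces(P) = traces(Q)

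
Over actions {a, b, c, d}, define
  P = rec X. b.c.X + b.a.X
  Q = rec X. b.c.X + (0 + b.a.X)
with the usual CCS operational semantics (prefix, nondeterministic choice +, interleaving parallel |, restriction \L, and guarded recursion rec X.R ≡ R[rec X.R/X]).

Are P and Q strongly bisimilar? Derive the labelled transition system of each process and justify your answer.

YES

LTS(P): 3 reachable states
  u0 = rec X. b.c.X + b.a.X has moves —b→ u1, —b→ u2
  u1 = a.(rec X. b.c.X + b.a.X) has moves —a→ u0
  u2 = c.(rec X. b.c.X + b.a.X) has moves —c→ u0
LTS(Q): 3 reachable states
  v0 = rec X. b.c.X + (0 + b.a.X) has moves —b→ v1, —b→ v2
  v1 = a.(rec X. b.c.X + (0 + b.a.X)) has moves —a→ v0
  v2 = c.(rec X. b.c.X + (0 + b.a.X)) has moves —c→ v0
Partition-refinement fixed point:
  B0 = {u0, v0}
  B1 = {u1, v1}
  B2 = {u2, v2}
u0 ∈ B0, v0 ∈ B0 → same block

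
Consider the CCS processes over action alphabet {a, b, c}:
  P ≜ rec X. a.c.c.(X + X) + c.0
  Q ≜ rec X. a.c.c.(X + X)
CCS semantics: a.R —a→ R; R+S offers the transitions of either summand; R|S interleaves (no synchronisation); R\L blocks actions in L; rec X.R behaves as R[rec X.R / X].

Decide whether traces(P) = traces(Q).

NO — witness ⟨c⟩

P's transition system — 5 states:
  p0 = rec X. a.c.c.(X + X) + c.0 → =a=> p1, =c=> p2
  p1 = c.c.((rec X. a.c.c.(X + X) + c.0) + (rec X. a.c.c.(X + X) + c.0)) → =c=> p3
  p2 = 0 → stopped
  p3 = c.((rec X. a.c.c.(X + X) + c.0) + (rec X. a.c.c.(X + X) + c.0)) → =c=> p4
  p4 = (rec X. a.c.c.(X + X) + c.0) + (rec X. a.c.c.(X + X) + c.0) → =a=> p1, =c=> p2
Q's transition system — 4 states:
  q0 = rec X. a.c.c.(X + X) → =a=> q1
  q1 = c.c.((rec X. a.c.c.(X + X)) + (rec X. a.c.c.(X + X))) → =c=> q2
  q2 = c.((rec X. a.c.c.(X + X)) + (rec X. a.c.c.(X + X))) → =c=> q3
  q3 = (rec X. a.c.c.(X + X)) + (rec X. a.c.c.(X + X)) → =a=> q1
Run σ = ⟨c⟩ on P: start {p0}
  [1] c ⇒ {p2}
  P completes σ.
Run σ = ⟨c⟩ on Q: start {q0}
  [1] c ⇒ ∅ (Q stuck)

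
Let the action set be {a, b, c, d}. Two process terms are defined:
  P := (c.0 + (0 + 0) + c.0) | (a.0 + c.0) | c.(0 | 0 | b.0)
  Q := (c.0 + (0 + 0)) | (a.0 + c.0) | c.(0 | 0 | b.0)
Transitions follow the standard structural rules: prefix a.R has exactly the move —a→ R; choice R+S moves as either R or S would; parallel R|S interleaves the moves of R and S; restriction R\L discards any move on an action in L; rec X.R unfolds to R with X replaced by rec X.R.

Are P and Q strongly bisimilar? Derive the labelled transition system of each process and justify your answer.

bisimilar

P's transition system — 12 states:
  s0 = (c.0 + (0 + 0) + c.0) | (a.0 + c.0) | c.(0 | 0 | b.0) has moves --a--▸ s1, --c--▸ s1, --c--▸ s2, --c--▸ s3
  s1 = (c.0 + (0 + 0) + c.0) | 0 | c.(0 | 0 | b.0) has moves --c--▸ s4, --c--▸ s5
  s2 = (c.0 + (0 + 0) + c.0) | (a.0 + c.0) | (0 | 0 | b.0) has moves --a--▸ s4, --b--▸ s6, --c--▸ s4, --c--▸ s7
  s3 = 0 | (a.0 + c.0) | c.(0 | 0 | b.0) has moves --a--▸ s5, --c--▸ s5, --c--▸ s7
  s4 = (c.0 + (0 + 0) + c.0) | 0 | (0 | 0 | b.0) has moves --b--▸ s8, --c--▸ s9
  s5 = 0 | 0 | c.(0 | 0 | b.0) has moves --c--▸ s9
  s6 = (c.0 + (0 + 0) + c.0) | (a.0 + c.0) | (0 | 0 | 0) has moves --a--▸ s8, --c--▸ s10, --c--▸ s8
  s7 = 0 | (a.0 + c.0) | (0 | 0 | b.0) has moves --a--▸ s9, --b--▸ s10, --c--▸ s9
  s8 = (c.0 + (0 + 0) + c.0) | 0 | (0 | 0 | 0) has moves --c--▸ s11
  s9 = 0 | 0 | (0 | 0 | b.0) has moves --b--▸ s11
  s10 = 0 | (a.0 + c.0) | (0 | 0 | 0) has moves --a--▸ s11, --c--▸ s11
  s11 = 0 | 0 | (0 | 0 | 0) has moves ∅
Q's transition system — 12 states:
  t0 = (c.0 + (0 + 0)) | (a.0 + c.0) | c.(0 | 0 | b.0) has moves --a--▸ t1, --c--▸ t1, --c--▸ t2, --c--▸ t3
  t1 = (c.0 + (0 + 0)) | 0 | c.(0 | 0 | b.0) has moves --c--▸ t4, --c--▸ t5
  t2 = (c.0 + (0 + 0)) | (a.0 + c.0) | (0 | 0 | b.0) has moves --a--▸ t4, --b--▸ t6, --c--▸ t4, --c--▸ t7
  t3 = 0 | (a.0 + c.0) | c.(0 | 0 | b.0) has moves --a--▸ t5, --c--▸ t5, --c--▸ t7
  t4 = (c.0 + (0 + 0)) | 0 | (0 | 0 | b.0) has moves --b--▸ t8, --c--▸ t9
  t5 = 0 | 0 | c.(0 | 0 | b.0) has moves --c--▸ t9
  t6 = (c.0 + (0 + 0)) | (a.0 + c.0) | (0 | 0 | 0) has moves --a--▸ t8, --c--▸ t10, --c--▸ t8
  t7 = 0 | (a.0 + c.0) | (0 | 0 | b.0) has moves --a--▸ t9, --b--▸ t10, --c--▸ t9
  t8 = (c.0 + (0 + 0)) | 0 | (0 | 0 | 0) has moves --c--▸ t11
  t9 = 0 | 0 | (0 | 0 | b.0) has moves --b--▸ t11
  t10 = 0 | (a.0 + c.0) | (0 | 0 | 0) has moves --a--▸ t11, --c--▸ t11
  t11 = 0 | 0 | (0 | 0 | 0) has moves ∅
Bisimilarity quotient blocks:
  B0 = {s0, t0}
  B1 = {s1, t1}
  B2 = {s4, t4}
  B3 = {s8, t8}
  B4 = {s11, t11}
  B5 = {s9, t9}
  B6 = {s5, t5}
  B7 = {s2, t2}
  B8 = {s6, t6}
  B9 = {s10, t10}
  B10 = {s7, t7}
  B11 = {s3, t3}
s0 ∈ B0, t0 ∈ B0 → same block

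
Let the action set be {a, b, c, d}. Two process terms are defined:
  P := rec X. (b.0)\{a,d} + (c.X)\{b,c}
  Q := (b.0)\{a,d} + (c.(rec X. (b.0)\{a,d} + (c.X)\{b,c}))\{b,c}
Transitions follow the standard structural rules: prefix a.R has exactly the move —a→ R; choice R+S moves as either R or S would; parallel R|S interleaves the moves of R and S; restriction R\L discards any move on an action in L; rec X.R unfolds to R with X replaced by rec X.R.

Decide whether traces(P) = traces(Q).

Reachable graph of P (2 states):
  p0 = rec X. (b.0)\{a,d} + (c.X)\{b,c} → --b--▸ p1
  p1 = 0\{a,d} → deadlocked
Reachable graph of Q (2 states):
  q0 = (b.0)\{a,d} + (c.(rec X. (b.0)\{a,d} + (c.X)\{b,c}))\{b,c} → --b--▸ q1
  q1 = 0\{a,d} → deadlocked
Bisimilarity quotient blocks:
  B0 = {p0, q0}
  B1 = {p1, q1}
p0 ∈ B0, q0 ∈ B0 → same block
Bisimilar ⇒ trace-equivalent.

trace-equivalent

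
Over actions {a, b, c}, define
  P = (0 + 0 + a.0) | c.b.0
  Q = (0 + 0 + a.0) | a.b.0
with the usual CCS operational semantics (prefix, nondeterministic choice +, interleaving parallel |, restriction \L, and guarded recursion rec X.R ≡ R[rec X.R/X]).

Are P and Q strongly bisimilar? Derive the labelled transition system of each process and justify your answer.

not bisimilar

Reachable graph of P (6 states):
  s0 = (0 + 0 + a.0) | c.b.0 :: --a--▸ s1, --c--▸ s2
  s1 = 0 | c.b.0 :: --c--▸ s3
  s2 = (0 + 0 + a.0) | b.0 :: --a--▸ s3, --b--▸ s4
  s3 = 0 | b.0 :: --b--▸ s5
  s4 = (0 + 0 + a.0) | 0 :: --a--▸ s5
  s5 = 0 | 0 :: ∅
Reachable graph of Q (6 states):
  t0 = (0 + 0 + a.0) | a.b.0 :: --a--▸ t1, --a--▸ t2
  t1 = (0 + 0 + a.0) | b.0 :: --a--▸ t3, --b--▸ t4
  t2 = 0 | a.b.0 :: --a--▸ t3
  t3 = 0 | b.0 :: --b--▸ t5
  t4 = (0 + 0 + a.0) | 0 :: --a--▸ t5
  t5 = 0 | 0 :: ∅
Partition-refinement fixed point:
  B0 = {s0}
  B1 = {s1}
  B2 = {s3, t3}
  B3 = {s5, t5}
  B4 = {s2, t1}
  B5 = {s4, t4}
  B6 = {t0}
  B7 = {t2}
s0 ∈ B0, t0 ∈ B6 → different blocks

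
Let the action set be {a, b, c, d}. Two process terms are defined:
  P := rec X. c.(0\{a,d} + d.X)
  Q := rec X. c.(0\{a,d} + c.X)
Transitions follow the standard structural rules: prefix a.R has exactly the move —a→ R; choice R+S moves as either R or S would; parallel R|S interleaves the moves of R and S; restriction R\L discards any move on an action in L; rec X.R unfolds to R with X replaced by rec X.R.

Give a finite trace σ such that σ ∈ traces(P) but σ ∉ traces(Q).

cd

Reachable graph of P (2 states):
  u0 = rec X. c.(0\{a,d} + d.X) has moves --c--▸ u1
  u1 = 0\{a,d} + d.(rec X. c.(0\{a,d} + d.X)) has moves --d--▸ u0
Reachable graph of Q (2 states):
  v0 = rec X. c.(0\{a,d} + c.X) has moves --c--▸ v1
  v1 = 0\{a,d} + c.(rec X. c.(0\{a,d} + c.X)) has moves --c--▸ v0
Run σ = ⟨cd⟩ on P: start {u0}
  [1] c ⇒ {u1}
  [2] d ⇒ {u0}
  — P admits the full trace.
Run σ = ⟨cd⟩ on Q: start {v0}
  [1] c ⇒ {v1}
  [2] d ⇒ ∅  — Q cannot continue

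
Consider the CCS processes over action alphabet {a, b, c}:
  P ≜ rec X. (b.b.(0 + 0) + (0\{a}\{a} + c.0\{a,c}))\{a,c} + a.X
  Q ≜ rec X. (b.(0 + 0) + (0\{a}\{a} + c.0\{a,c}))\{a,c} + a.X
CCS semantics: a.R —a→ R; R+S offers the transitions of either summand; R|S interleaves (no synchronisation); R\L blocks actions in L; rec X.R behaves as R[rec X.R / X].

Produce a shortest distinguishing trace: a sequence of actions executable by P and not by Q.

LTS(P): 3 reachable states
  p0 = rec X. (b.b.(0 + 0) + (0\{a}\{a} + c.0\{a,c}))\{a,c} + a.X has moves —a→ p0, —b→ p1
  p1 = (b.(0 + 0))\{a,c} has moves —b→ p2
  p2 = (0 + 0)\{a,c} has moves stopped
LTS(Q): 2 reachable states
  q0 = rec X. (b.(0 + 0) + (0\{a}\{a} + c.0\{a,c}))\{a,c} + a.X has moves —a→ q0, —b→ q1
  q1 = (0 + 0)\{a,c} has moves stopped
Executing bb from P (initial set {p0}):
  after b @ step 1: {p1}
  after b @ step 2: {p2}
  — P admits the full trace.
Executing bb from Q (initial set {q0}):
  after b @ step 1: {q1}
  after b @ step 2: no successor for Q

bb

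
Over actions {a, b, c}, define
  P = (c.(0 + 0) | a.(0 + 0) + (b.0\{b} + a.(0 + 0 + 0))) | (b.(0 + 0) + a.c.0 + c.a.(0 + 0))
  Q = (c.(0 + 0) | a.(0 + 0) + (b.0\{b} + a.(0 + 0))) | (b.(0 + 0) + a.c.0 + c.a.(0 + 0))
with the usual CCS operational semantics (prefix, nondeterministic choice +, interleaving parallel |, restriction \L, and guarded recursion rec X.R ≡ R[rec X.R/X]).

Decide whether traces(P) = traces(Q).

traces(P) = traces(Q)

P's transition system — 30 states:
  u0 = (c.(0 + 0) | a.(0 + 0) + (b.0\{b} + a.(0 + 0 + 0))) | (b.(0 + 0) + a.c.0 + c.a.(0 + 0)) has moves =a=> u1, =a=> u2, =a=> u3, =b=> u4, =b=> u5, =c=> u6, =c=> u7
  u1 = (0 + 0 + 0) | (b.(0 + 0) + a.c.0 + c.a.(0 + 0)) has moves =a=> u8, =b=> u9, =c=> u10
  u2 = (c.(0 + 0) | a.(0 + 0) + (b.0\{b} + a.(0 + 0 + 0))) | c.0 has moves =a=> u11, =a=> u8, =b=> u12, =c=> u13, =c=> u14
  u3 = c.(0 + 0) | (0 + 0) | (b.(0 + 0) + a.c.0 + c.a.(0 + 0)) has moves =a=> u11, =b=> u15, =c=> u16, =c=> u17
  u4 = (c.(0 + 0) | a.(0 + 0) + (b.0\{b} + a.(0 + 0 + 0))) | (0 + 0) has moves =a=> u15, =a=> u9, =b=> u18, =c=> u19
  u5 = 0\{b} | (b.(0 + 0) + a.c.0 + c.a.(0 + 0)) has moves =a=> u12, =b=> u18, =c=> u20
  u6 = (0 + 0) | a.(0 + 0) | (b.(0 + 0) + a.c.0 + c.a.(0 + 0)) has moves =a=> u13, =a=> u16, =b=> u19, =c=> u21
  u7 = (c.(0 + 0) | a.(0 + 0) + (b.0\{b} + a.(0 + 0 + 0))) | a.(0 + 0) has moves =a=> u10, =a=> u17, =a=> u4, =b=> u20, =c=> u21
  u8 = (0 + 0 + 0) | c.0 has moves =c=> u22
  u9 = (0 + 0 + 0) | (0 + 0) has moves (no moves)
  u10 = (0 + 0 + 0) | a.(0 + 0) has moves =a=> u9
  u11 = c.(0 + 0) | (0 + 0) | c.0 has moves =c=> u23, =c=> u24
  u12 = 0\{b} | c.0 has moves =c=> u25
  u13 = (0 + 0) | a.(0 + 0) | c.0 has moves =a=> u23, =c=> u26
  u14 = (c.(0 + 0) | a.(0 + 0) + (b.0\{b} + a.(0 + 0 + 0))) | 0 has moves =a=> u22, =a=> u24, =b=> u25, =c=> u26
  u15 = c.(0 + 0) | (0 + 0) | (0 + 0) has moves =c=> u27
  u16 = (0 + 0) | (0 + 0) | (b.(0 + 0) + a.c.0 + c.a.(0 + 0)) has moves =a=> u23, =b=> u27, =c=> u28
  u17 = c.(0 + 0) | (0 + 0) | a.(0 + 0) has moves =a=> u15, =c=> u28
  u18 = 0\{b} | (0 + 0) has moves (no moves)
  u19 = (0 + 0) | a.(0 + 0) | (0 + 0) has moves =a=> u27
  u20 = 0\{b} | a.(0 + 0) has moves =a=> u18
  u21 = (0 + 0) | a.(0 + 0) | a.(0 + 0) has moves =a=> u19, =a=> u28
  u22 = (0 + 0 + 0) | 0 has moves (no moves)
  u23 = (0 + 0) | (0 + 0) | c.0 has moves =c=> u29
  u24 = c.(0 + 0) | (0 + 0) | 0 has moves =c=> u29
  u25 = 0\{b} | 0 has moves (no moves)
  u26 = (0 + 0) | a.(0 + 0) | 0 has moves =a=> u29
  u27 = (0 + 0) | (0 + 0) | (0 + 0) has moves (no moves)
  u28 = (0 + 0) | (0 + 0) | a.(0 + 0) has moves =a=> u27
  u29 = (0 + 0) | (0 + 0) | 0 has moves (no moves)
Q's transition system — 30 states:
  v0 = (c.(0 + 0) | a.(0 + 0) + (b.0\{b} + a.(0 + 0))) | (b.(0 + 0) + a.c.0 + c.a.(0 + 0)) has moves =a=> v1, =a=> v2, =a=> v3, =b=> v4, =b=> v5, =c=> v6, =c=> v7
  v1 = (0 + 0) | (b.(0 + 0) + a.c.0 + c.a.(0 + 0)) has moves =a=> v8, =b=> v9, =c=> v10
  v2 = (c.(0 + 0) | a.(0 + 0) + (b.0\{b} + a.(0 + 0))) | c.0 has moves =a=> v11, =a=> v8, =b=> v12, =c=> v13, =c=> v14
  v3 = c.(0 + 0) | (0 + 0) | (b.(0 + 0) + a.c.0 + c.a.(0 + 0)) has moves =a=> v11, =b=> v15, =c=> v16, =c=> v17
  v4 = (c.(0 + 0) | a.(0 + 0) + (b.0\{b} + a.(0 + 0))) | (0 + 0) has moves =a=> v15, =a=> v9, =b=> v18, =c=> v19
  v5 = 0\{b} | (b.(0 + 0) + a.c.0 + c.a.(0 + 0)) has moves =a=> v12, =b=> v18, =c=> v20
  v6 = (0 + 0) | a.(0 + 0) | (b.(0 + 0) + a.c.0 + c.a.(0 + 0)) has moves =a=> v13, =a=> v16, =b=> v19, =c=> v21
  v7 = (c.(0 + 0) | a.(0 + 0) + (b.0\{b} + a.(0 + 0))) | a.(0 + 0) has moves =a=> v10, =a=> v17, =a=> v4, =b=> v20, =c=> v21
  v8 = (0 + 0) | c.0 has moves =c=> v22
  v9 = (0 + 0) | (0 + 0) has moves (no moves)
  v10 = (0 + 0) | a.(0 + 0) has moves =a=> v9
  v11 = c.(0 + 0) | (0 + 0) | c.0 has moves =c=> v23, =c=> v24
  v12 = 0\{b} | c.0 has moves =c=> v25
  v13 = (0 + 0) | a.(0 + 0) | c.0 has moves =a=> v23, =c=> v26
  v14 = (c.(0 + 0) | a.(0 + 0) + (b.0\{b} + a.(0 + 0))) | 0 has moves =a=> v22, =a=> v24, =b=> v25, =c=> v26
  v15 = c.(0 + 0) | (0 + 0) | (0 + 0) has moves =c=> v27
  v16 = (0 + 0) | (0 + 0) | (b.(0 + 0) + a.c.0 + c.a.(0 + 0)) has moves =a=> v23, =b=> v27, =c=> v28
  v17 = c.(0 + 0) | (0 + 0) | a.(0 + 0) has moves =a=> v15, =c=> v28
  v18 = 0\{b} | (0 + 0) has moves (no moves)
  v19 = (0 + 0) | a.(0 + 0) | (0 + 0) has moves =a=> v27
  v20 = 0\{b} | a.(0 + 0) has moves =a=> v18
  v21 = (0 + 0) | a.(0 + 0) | a.(0 + 0) has moves =a=> v19, =a=> v28
  v22 = (0 + 0) | 0 has moves (no moves)
  v23 = (0 + 0) | (0 + 0) | c.0 has moves =c=> v29
  v24 = c.(0 + 0) | (0 + 0) | 0 has moves =c=> v29
  v25 = 0\{b} | 0 has moves (no moves)
  v26 = (0 + 0) | a.(0 + 0) | 0 has moves =a=> v29
  v27 = (0 + 0) | (0 + 0) | (0 + 0) has moves (no moves)
  v28 = (0 + 0) | (0 + 0) | a.(0 + 0) has moves =a=> v27
  v29 = (0 + 0) | (0 + 0) | 0 has moves (no moves)
Bisimilarity quotient blocks:
  B0 = {u0, v0}
  B1 = {u7, v7}
  B2 = {u14, u4, v14, v4}
  B3 = {u10, u19, u20, u26, u28, v10, v19, v20, v26, v28}
  B4 = {u18, u22, u25, u27, u29, u9, v18, v22, v25, v27, v29, v9}
  B5 = {u12, u15, u23, u24, u8, v12, v15, v23, v24, v8}
  B6 = {u13, u17, v13, v17}
  B7 = {u21, v21}
  B8 = {u6, v6}
  B9 = {u1, u16, u5, v1, v16, v5}
  B10 = {u3, v3}
  B11 = {u11, v11}
  B12 = {u2, v2}
u0 ∈ B0, v0 ∈ B0 → same block
Bisimilar ⇒ trace-equivalent.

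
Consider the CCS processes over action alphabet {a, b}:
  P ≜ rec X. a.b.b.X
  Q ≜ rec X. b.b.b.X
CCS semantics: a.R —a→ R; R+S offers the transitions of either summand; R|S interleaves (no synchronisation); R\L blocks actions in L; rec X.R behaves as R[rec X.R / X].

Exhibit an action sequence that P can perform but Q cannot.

LTS(P): 3 reachable states
  p0 = rec X. a.b.b.X :: =a=> p1
  p1 = b.b.(rec X. a.b.b.X) :: =b=> p2
  p2 = b.(rec X. a.b.b.X) :: =b=> p0
LTS(Q): 3 reachable states
  q0 = rec X. b.b.b.X :: =b=> q1
  q1 = b.b.(rec X. b.b.b.X) :: =b=> q2
  q2 = b.(rec X. b.b.b.X) :: =b=> q0
Trace ⟨a⟩ through P, begin at {p0}:
  step 1 (a): {p1}
  P completes σ.
Trace ⟨a⟩ through Q, begin at {q0}:
  step 1 (a): ∅  — Q cannot continue

a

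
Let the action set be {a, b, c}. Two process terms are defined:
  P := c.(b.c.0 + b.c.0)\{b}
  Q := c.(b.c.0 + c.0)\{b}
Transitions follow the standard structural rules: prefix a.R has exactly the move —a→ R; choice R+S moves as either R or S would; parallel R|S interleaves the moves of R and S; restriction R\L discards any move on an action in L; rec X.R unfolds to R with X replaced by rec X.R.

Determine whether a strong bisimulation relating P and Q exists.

LTS(P): 2 reachable states
  s0 = c.(b.c.0 + b.c.0)\{b} → —c→ s1
  s1 = (b.c.0 + b.c.0)\{b} → deadlocked
LTS(Q): 3 reachable states
  t0 = c.(b.c.0 + c.0)\{b} → —c→ t1
  t1 = (b.c.0 + c.0)\{b} → —c→ t2
  t2 = 0\{b} → deadlocked
Partition-refinement fixed point:
  B0 = {s0, t1}
  B1 = {s1, t2}
  B2 = {t0}
s0 ∈ B0, t0 ∈ B2 → different blocks

not bisimilar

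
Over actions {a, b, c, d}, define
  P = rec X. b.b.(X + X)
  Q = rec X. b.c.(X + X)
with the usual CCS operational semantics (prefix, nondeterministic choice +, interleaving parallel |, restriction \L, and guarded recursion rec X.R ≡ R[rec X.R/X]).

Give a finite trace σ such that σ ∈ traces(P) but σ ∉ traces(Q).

bb

P's transition system — 3 states:
  m0 = rec X. b.b.(X + X) :: —b→ m1
  m1 = b.((rec X. b.b.(X + X)) + (rec X. b.b.(X + X))) :: —b→ m2
  m2 = (rec X. b.b.(X + X)) + (rec X. b.b.(X + X)) :: —b→ m1
Q's transition system — 3 states:
  n0 = rec X. b.c.(X + X) :: —b→ n1
  n1 = c.((rec X. b.c.(X + X)) + (rec X. b.c.(X + X))) :: —c→ n2
  n2 = (rec X. b.c.(X + X)) + (rec X. b.c.(X + X)) :: —b→ n1
Executing bb from P (initial set {m0}):
  step 1 (b): {m1}
  step 2 (b): {m2}
  P completes σ.
Executing bb from Q (initial set {n0}):
  step 1 (b): {n1}
  step 2 (b): ∅  — Q cannot continue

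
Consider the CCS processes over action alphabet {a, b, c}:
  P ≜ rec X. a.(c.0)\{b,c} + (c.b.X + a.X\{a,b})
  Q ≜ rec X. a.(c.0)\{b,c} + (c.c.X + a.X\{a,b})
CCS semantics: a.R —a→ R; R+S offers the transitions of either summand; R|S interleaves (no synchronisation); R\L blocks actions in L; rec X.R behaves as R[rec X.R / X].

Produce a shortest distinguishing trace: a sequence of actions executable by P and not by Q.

cb

Reachable graph of P (5 states):
  p0 = rec X. a.(c.0)\{b,c} + (c.b.X + a.X\{a,b}) :: —a→ p1, —a→ p2, —c→ p3
  p1 = (c.0)\{b,c} :: (no moves)
  p2 = (rec X. a.(c.0)\{b,c} + (c.b.X + a.X\{a,b}))\{a,b} :: —c→ p4
  p3 = b.(rec X. a.(c.0)\{b,c} + (c.b.X + a.X\{a,b})) :: —b→ p0
  p4 = (b.(rec X. a.(c.0)\{b,c} + (c.b.X + a.X\{a,b})))\{a,b} :: (no moves)
Reachable graph of Q (5 states):
  q0 = rec X. a.(c.0)\{b,c} + (c.c.X + a.X\{a,b}) :: —a→ q1, —a→ q2, —c→ q3
  q1 = (c.0)\{b,c} :: (no moves)
  q2 = (rec X. a.(c.0)\{b,c} + (c.c.X + a.X\{a,b}))\{a,b} :: —c→ q4
  q3 = c.(rec X. a.(c.0)\{b,c} + (c.c.X + a.X\{a,b})) :: —c→ q0
  q4 = (c.(rec X. a.(c.0)\{b,c} + (c.c.X + a.X\{a,b})))\{a,b} :: —c→ q2
Trace ⟨cb⟩ through P, begin at {p0}:
  step 1 (c): {p3}
  step 2 (b): {p0}
  — P admits the full trace.
Trace ⟨cb⟩ through Q, begin at {q0}:
  step 1 (c): {q3}
  step 2 (b): ∅ (Q stuck)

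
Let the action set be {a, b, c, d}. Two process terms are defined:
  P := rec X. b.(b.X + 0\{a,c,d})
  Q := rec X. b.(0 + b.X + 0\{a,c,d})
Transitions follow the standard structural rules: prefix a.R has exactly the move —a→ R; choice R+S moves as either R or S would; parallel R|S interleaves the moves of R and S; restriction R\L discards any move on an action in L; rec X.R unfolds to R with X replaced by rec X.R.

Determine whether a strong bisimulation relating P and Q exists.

bisimilar

Reachable graph of P (2 states):
  s0 = rec X. b.(b.X + 0\{a,c,d}) | =b=> s1
  s1 = b.(rec X. b.(b.X + 0\{a,c,d})) + 0\{a,c,d} | =b=> s0
Reachable graph of Q (2 states):
  t0 = rec X. b.(0 + b.X + 0\{a,c,d}) | =b=> t1
  t1 = 0 + b.(rec X. b.(0 + b.X + 0\{a,c,d})) + 0\{a,c,d} | =b=> t0
Bisimilarity quotient blocks:
  B0 = {s0, s1, t0, t1}
s0 ∈ B0, t0 ∈ B0 → same block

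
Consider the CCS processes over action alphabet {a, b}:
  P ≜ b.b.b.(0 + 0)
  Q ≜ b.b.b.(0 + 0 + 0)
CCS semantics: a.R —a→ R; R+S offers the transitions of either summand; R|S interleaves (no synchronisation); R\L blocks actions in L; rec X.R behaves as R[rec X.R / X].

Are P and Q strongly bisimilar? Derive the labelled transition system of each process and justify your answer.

P's transition system — 4 states:
  s0 = b.b.b.(0 + 0) has moves —b→ s1
  s1 = b.b.(0 + 0) has moves —b→ s2
  s2 = b.(0 + 0) has moves —b→ s3
  s3 = 0 + 0 has moves ∅
Q's transition system — 4 states:
  t0 = b.b.b.(0 + 0 + 0) has moves —b→ t1
  t1 = b.b.(0 + 0 + 0) has moves —b→ t2
  t2 = b.(0 + 0 + 0) has moves —b→ t3
  t3 = 0 + 0 + 0 has moves ∅
Bisimilarity quotient blocks:
  B0 = {s0, t0}
  B1 = {s1, t1}
  B2 = {s2, t2}
  B3 = {s3, t3}
s0 ∈ B0, t0 ∈ B0 → same block

YES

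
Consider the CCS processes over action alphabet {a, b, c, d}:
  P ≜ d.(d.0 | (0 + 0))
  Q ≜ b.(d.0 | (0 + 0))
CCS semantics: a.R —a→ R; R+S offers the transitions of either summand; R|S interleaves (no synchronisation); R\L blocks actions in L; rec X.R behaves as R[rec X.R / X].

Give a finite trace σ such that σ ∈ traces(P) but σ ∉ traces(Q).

d

P's transition system — 3 states:
  u0 = d.(d.0 | (0 + 0)) | —d→ u1
  u1 = d.0 | (0 + 0) | —d→ u2
  u2 = 0 | (0 + 0) | ∅
Q's transition system — 3 states:
  v0 = b.(d.0 | (0 + 0)) | —b→ v1
  v1 = d.0 | (0 + 0) | —d→ v2
  v2 = 0 | (0 + 0) | ∅
Run σ = ⟨d⟩ on P: start {u0}
  after d @ step 1: {u1}
  ✓ P
Run σ = ⟨d⟩ on Q: start {v0}
  after d @ step 1: no successor for Q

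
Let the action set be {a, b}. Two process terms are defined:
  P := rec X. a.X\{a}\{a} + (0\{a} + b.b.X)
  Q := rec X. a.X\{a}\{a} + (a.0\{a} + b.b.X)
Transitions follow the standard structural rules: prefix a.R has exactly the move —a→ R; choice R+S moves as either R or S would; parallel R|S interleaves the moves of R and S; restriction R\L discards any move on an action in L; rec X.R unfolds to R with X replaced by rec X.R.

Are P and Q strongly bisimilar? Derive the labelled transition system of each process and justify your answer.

Reachable graph of P (4 states):
  s0 = rec X. a.X\{a}\{a} + (0\{a} + b.b.X) → —a→ s1, —b→ s2
  s1 = (rec X. a.X\{a}\{a} + (0\{a} + b.b.X))\{a}\{a} → —b→ s3
  s2 = b.(rec X. a.X\{a}\{a} + (0\{a} + b.b.X)) → —b→ s0
  s3 = (b.(rec X. a.X\{a}\{a} + (0\{a} + b.b.X)))\{a}\{a} → —b→ s1
Reachable graph of Q (5 states):
  t0 = rec X. a.X\{a}\{a} + (a.0\{a} + b.b.X) → —a→ t1, —a→ t2, —b→ t3
  t1 = (rec X. a.X\{a}\{a} + (a.0\{a} + b.b.X))\{a}\{a} → —b→ t4
  t2 = 0\{a} → deadlocked
  t3 = b.(rec X. a.X\{a}\{a} + (a.0\{a} + b.b.X)) → —b→ t0
  t4 = (b.(rec X. a.X\{a}\{a} + (a.0\{a} + b.b.X)))\{a}\{a} → —b→ t1
Bisimilarity quotient blocks:
  B0 = {s0}
  B1 = {s2}
  B2 = {s1, s3, t1, t4}
  B3 = {t0}
  B4 = {t3}
  B5 = {t2}
s0 ∈ B0, t0 ∈ B3 → different blocks

P ≁ Q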